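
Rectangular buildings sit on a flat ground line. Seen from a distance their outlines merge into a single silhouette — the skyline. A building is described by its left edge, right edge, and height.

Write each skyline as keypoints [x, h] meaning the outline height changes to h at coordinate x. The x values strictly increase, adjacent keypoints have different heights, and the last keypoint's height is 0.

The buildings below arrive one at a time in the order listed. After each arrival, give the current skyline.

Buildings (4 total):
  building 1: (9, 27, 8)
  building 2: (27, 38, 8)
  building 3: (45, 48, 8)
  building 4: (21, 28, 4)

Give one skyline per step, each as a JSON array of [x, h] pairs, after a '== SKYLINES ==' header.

== SKYLINES ==
[[9,8],[27,0]]
[[9,8],[38,0]]
[[9,8],[38,0],[45,8],[48,0]]
[[9,8],[38,0],[45,8],[48,0]]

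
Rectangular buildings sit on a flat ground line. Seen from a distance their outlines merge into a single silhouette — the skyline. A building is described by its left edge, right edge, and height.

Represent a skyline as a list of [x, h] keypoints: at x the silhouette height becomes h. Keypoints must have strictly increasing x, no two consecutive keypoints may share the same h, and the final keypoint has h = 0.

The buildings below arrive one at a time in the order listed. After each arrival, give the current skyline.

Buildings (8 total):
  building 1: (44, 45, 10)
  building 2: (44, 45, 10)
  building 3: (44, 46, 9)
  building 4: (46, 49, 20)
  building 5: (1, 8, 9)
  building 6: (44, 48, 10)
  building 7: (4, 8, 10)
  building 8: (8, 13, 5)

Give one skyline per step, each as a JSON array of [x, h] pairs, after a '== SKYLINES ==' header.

== SKYLINES ==
[[44,10],[45,0]]
[[44,10],[45,0]]
[[44,10],[45,9],[46,0]]
[[44,10],[45,9],[46,20],[49,0]]
[[1,9],[8,0],[44,10],[45,9],[46,20],[49,0]]
[[1,9],[8,0],[44,10],[46,20],[49,0]]
[[1,9],[4,10],[8,0],[44,10],[46,20],[49,0]]
[[1,9],[4,10],[8,5],[13,0],[44,10],[46,20],[49,0]]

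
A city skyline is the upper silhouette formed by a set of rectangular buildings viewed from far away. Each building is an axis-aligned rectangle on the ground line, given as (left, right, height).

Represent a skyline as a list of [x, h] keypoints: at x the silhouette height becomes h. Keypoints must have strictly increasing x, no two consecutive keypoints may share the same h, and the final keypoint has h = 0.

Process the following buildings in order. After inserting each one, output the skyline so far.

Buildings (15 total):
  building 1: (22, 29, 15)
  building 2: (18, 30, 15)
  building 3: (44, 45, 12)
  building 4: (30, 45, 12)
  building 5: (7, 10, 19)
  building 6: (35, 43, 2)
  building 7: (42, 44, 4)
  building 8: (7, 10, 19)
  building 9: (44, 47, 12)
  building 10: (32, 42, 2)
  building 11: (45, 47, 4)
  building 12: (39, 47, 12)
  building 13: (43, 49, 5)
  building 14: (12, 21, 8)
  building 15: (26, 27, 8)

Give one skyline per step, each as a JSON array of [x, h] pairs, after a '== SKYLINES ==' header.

== SKYLINES ==
[[22,15],[29,0]]
[[18,15],[30,0]]
[[18,15],[30,0],[44,12],[45,0]]
[[18,15],[30,12],[45,0]]
[[7,19],[10,0],[18,15],[30,12],[45,0]]
[[7,19],[10,0],[18,15],[30,12],[45,0]]
[[7,19],[10,0],[18,15],[30,12],[45,0]]
[[7,19],[10,0],[18,15],[30,12],[45,0]]
[[7,19],[10,0],[18,15],[30,12],[47,0]]
[[7,19],[10,0],[18,15],[30,12],[47,0]]
[[7,19],[10,0],[18,15],[30,12],[47,0]]
[[7,19],[10,0],[18,15],[30,12],[47,0]]
[[7,19],[10,0],[18,15],[30,12],[47,5],[49,0]]
[[7,19],[10,0],[12,8],[18,15],[30,12],[47,5],[49,0]]
[[7,19],[10,0],[12,8],[18,15],[30,12],[47,5],[49,0]]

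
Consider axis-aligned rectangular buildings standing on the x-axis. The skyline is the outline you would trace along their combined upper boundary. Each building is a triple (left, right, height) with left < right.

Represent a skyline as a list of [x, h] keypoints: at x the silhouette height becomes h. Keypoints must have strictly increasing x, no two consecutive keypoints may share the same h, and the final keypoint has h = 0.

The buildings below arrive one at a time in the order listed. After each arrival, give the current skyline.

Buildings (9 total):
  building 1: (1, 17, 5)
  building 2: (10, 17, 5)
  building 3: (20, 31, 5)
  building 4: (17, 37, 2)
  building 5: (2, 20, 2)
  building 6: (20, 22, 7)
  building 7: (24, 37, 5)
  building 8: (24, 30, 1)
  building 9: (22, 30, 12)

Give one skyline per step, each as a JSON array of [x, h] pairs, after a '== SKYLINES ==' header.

== SKYLINES ==
[[1,5],[17,0]]
[[1,5],[17,0]]
[[1,5],[17,0],[20,5],[31,0]]
[[1,5],[17,2],[20,5],[31,2],[37,0]]
[[1,5],[17,2],[20,5],[31,2],[37,0]]
[[1,5],[17,2],[20,7],[22,5],[31,2],[37,0]]
[[1,5],[17,2],[20,7],[22,5],[37,0]]
[[1,5],[17,2],[20,7],[22,5],[37,0]]
[[1,5],[17,2],[20,7],[22,12],[30,5],[37,0]]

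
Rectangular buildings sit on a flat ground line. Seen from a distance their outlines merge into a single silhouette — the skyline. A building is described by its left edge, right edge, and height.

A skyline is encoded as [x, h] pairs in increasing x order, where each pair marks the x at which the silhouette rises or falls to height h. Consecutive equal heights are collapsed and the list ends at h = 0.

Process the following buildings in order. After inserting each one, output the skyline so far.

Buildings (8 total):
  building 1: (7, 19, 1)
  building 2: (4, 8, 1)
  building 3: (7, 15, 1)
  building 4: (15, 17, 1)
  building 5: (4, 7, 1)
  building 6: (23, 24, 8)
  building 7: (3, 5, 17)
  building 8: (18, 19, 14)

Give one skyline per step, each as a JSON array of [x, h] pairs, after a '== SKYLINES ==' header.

== SKYLINES ==
[[7,1],[19,0]]
[[4,1],[19,0]]
[[4,1],[19,0]]
[[4,1],[19,0]]
[[4,1],[19,0]]
[[4,1],[19,0],[23,8],[24,0]]
[[3,17],[5,1],[19,0],[23,8],[24,0]]
[[3,17],[5,1],[18,14],[19,0],[23,8],[24,0]]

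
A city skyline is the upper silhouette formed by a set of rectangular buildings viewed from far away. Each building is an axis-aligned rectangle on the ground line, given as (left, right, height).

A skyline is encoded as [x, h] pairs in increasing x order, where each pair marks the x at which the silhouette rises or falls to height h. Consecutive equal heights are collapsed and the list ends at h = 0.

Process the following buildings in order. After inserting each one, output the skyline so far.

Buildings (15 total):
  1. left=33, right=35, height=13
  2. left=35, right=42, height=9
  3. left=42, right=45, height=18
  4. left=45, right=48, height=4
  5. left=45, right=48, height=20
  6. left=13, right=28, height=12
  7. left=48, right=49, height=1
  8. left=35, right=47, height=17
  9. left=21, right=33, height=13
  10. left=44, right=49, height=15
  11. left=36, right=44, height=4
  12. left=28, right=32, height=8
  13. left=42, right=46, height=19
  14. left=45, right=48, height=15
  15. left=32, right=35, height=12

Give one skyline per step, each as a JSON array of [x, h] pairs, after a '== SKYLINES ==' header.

== SKYLINES ==
[[33,13],[35,0]]
[[33,13],[35,9],[42,0]]
[[33,13],[35,9],[42,18],[45,0]]
[[33,13],[35,9],[42,18],[45,4],[48,0]]
[[33,13],[35,9],[42,18],[45,20],[48,0]]
[[13,12],[28,0],[33,13],[35,9],[42,18],[45,20],[48,0]]
[[13,12],[28,0],[33,13],[35,9],[42,18],[45,20],[48,1],[49,0]]
[[13,12],[28,0],[33,13],[35,17],[42,18],[45,20],[48,1],[49,0]]
[[13,12],[21,13],[35,17],[42,18],[45,20],[48,1],[49,0]]
[[13,12],[21,13],[35,17],[42,18],[45,20],[48,15],[49,0]]
[[13,12],[21,13],[35,17],[42,18],[45,20],[48,15],[49,0]]
[[13,12],[21,13],[35,17],[42,18],[45,20],[48,15],[49,0]]
[[13,12],[21,13],[35,17],[42,19],[45,20],[48,15],[49,0]]
[[13,12],[21,13],[35,17],[42,19],[45,20],[48,15],[49,0]]
[[13,12],[21,13],[35,17],[42,19],[45,20],[48,15],[49,0]]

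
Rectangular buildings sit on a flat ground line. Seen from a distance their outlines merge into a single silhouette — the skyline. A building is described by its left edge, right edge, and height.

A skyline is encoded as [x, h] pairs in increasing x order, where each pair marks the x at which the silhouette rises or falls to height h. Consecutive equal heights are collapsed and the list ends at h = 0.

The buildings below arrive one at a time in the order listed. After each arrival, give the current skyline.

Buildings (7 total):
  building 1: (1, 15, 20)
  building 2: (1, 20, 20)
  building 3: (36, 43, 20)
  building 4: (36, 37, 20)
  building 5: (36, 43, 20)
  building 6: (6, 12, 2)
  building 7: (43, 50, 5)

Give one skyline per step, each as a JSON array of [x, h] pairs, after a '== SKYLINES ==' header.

== SKYLINES ==
[[1,20],[15,0]]
[[1,20],[20,0]]
[[1,20],[20,0],[36,20],[43,0]]
[[1,20],[20,0],[36,20],[43,0]]
[[1,20],[20,0],[36,20],[43,0]]
[[1,20],[20,0],[36,20],[43,0]]
[[1,20],[20,0],[36,20],[43,5],[50,0]]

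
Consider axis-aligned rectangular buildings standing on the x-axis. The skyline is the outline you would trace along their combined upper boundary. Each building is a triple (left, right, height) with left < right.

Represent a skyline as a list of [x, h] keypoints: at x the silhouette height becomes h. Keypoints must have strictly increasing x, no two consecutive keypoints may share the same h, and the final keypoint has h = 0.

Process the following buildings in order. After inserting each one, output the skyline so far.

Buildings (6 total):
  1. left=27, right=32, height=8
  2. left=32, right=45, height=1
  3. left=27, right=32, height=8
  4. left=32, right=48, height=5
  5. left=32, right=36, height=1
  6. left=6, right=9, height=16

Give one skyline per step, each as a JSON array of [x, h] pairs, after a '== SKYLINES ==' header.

== SKYLINES ==
[[27,8],[32,0]]
[[27,8],[32,1],[45,0]]
[[27,8],[32,1],[45,0]]
[[27,8],[32,5],[48,0]]
[[27,8],[32,5],[48,0]]
[[6,16],[9,0],[27,8],[32,5],[48,0]]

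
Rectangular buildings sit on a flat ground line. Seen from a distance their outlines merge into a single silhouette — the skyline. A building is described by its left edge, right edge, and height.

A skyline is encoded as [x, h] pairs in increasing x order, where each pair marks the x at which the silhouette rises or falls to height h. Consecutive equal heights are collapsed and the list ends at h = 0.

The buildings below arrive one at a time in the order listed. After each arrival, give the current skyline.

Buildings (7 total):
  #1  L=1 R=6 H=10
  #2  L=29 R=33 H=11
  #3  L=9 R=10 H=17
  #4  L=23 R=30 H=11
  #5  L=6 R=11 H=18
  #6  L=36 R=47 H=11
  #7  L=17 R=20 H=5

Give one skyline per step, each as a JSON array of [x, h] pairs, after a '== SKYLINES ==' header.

== SKYLINES ==
[[1,10],[6,0]]
[[1,10],[6,0],[29,11],[33,0]]
[[1,10],[6,0],[9,17],[10,0],[29,11],[33,0]]
[[1,10],[6,0],[9,17],[10,0],[23,11],[33,0]]
[[1,10],[6,18],[11,0],[23,11],[33,0]]
[[1,10],[6,18],[11,0],[23,11],[33,0],[36,11],[47,0]]
[[1,10],[6,18],[11,0],[17,5],[20,0],[23,11],[33,0],[36,11],[47,0]]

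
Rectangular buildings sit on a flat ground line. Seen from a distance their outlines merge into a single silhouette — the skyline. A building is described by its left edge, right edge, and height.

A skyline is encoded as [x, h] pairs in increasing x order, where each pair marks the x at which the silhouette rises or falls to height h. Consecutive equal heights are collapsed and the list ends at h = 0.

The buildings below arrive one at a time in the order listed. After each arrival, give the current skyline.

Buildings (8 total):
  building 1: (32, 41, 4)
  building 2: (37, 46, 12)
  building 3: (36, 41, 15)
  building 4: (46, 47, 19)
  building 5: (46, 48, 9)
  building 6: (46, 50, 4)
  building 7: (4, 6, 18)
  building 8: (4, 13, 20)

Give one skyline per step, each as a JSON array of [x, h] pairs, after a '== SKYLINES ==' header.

== SKYLINES ==
[[32,4],[41,0]]
[[32,4],[37,12],[46,0]]
[[32,4],[36,15],[41,12],[46,0]]
[[32,4],[36,15],[41,12],[46,19],[47,0]]
[[32,4],[36,15],[41,12],[46,19],[47,9],[48,0]]
[[32,4],[36,15],[41,12],[46,19],[47,9],[48,4],[50,0]]
[[4,18],[6,0],[32,4],[36,15],[41,12],[46,19],[47,9],[48,4],[50,0]]
[[4,20],[13,0],[32,4],[36,15],[41,12],[46,19],[47,9],[48,4],[50,0]]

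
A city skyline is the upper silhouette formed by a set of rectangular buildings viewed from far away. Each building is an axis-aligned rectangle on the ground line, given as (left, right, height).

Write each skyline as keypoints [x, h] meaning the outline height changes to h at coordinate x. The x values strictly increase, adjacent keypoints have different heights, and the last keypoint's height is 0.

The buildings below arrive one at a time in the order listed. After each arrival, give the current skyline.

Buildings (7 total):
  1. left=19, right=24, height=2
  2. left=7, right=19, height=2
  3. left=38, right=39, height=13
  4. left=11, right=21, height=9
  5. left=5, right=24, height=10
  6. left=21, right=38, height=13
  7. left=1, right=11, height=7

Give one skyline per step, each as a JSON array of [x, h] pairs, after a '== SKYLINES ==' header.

== SKYLINES ==
[[19,2],[24,0]]
[[7,2],[24,0]]
[[7,2],[24,0],[38,13],[39,0]]
[[7,2],[11,9],[21,2],[24,0],[38,13],[39,0]]
[[5,10],[24,0],[38,13],[39,0]]
[[5,10],[21,13],[39,0]]
[[1,7],[5,10],[21,13],[39,0]]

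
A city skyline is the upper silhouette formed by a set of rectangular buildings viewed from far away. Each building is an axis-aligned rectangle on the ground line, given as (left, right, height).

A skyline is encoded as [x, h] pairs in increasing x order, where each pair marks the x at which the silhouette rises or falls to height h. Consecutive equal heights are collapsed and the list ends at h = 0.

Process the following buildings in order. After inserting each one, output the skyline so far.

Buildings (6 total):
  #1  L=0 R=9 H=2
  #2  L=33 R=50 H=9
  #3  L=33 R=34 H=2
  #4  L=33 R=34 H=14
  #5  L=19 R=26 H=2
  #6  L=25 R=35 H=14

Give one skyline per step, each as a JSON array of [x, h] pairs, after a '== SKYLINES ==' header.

== SKYLINES ==
[[0,2],[9,0]]
[[0,2],[9,0],[33,9],[50,0]]
[[0,2],[9,0],[33,9],[50,0]]
[[0,2],[9,0],[33,14],[34,9],[50,0]]
[[0,2],[9,0],[19,2],[26,0],[33,14],[34,9],[50,0]]
[[0,2],[9,0],[19,2],[25,14],[35,9],[50,0]]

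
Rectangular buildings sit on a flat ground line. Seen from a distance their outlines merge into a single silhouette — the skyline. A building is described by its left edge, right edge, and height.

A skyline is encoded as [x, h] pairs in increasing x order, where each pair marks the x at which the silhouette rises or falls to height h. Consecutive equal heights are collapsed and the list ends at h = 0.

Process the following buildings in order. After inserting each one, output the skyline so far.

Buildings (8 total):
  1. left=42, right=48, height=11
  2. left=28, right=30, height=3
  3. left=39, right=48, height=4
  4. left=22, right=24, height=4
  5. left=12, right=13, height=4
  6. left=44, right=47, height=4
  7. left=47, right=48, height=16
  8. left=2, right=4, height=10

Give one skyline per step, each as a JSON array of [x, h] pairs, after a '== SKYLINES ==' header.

== SKYLINES ==
[[42,11],[48,0]]
[[28,3],[30,0],[42,11],[48,0]]
[[28,3],[30,0],[39,4],[42,11],[48,0]]
[[22,4],[24,0],[28,3],[30,0],[39,4],[42,11],[48,0]]
[[12,4],[13,0],[22,4],[24,0],[28,3],[30,0],[39,4],[42,11],[48,0]]
[[12,4],[13,0],[22,4],[24,0],[28,3],[30,0],[39,4],[42,11],[48,0]]
[[12,4],[13,0],[22,4],[24,0],[28,3],[30,0],[39,4],[42,11],[47,16],[48,0]]
[[2,10],[4,0],[12,4],[13,0],[22,4],[24,0],[28,3],[30,0],[39,4],[42,11],[47,16],[48,0]]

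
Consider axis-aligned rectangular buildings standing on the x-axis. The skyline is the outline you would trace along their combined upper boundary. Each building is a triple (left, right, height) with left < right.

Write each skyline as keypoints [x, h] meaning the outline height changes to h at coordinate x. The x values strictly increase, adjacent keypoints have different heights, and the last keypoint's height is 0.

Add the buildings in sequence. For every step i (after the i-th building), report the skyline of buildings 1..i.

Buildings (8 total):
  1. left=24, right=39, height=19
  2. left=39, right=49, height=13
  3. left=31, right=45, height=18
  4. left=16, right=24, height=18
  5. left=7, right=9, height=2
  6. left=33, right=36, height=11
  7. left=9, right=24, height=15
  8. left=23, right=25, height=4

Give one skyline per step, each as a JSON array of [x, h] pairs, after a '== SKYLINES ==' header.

== SKYLINES ==
[[24,19],[39,0]]
[[24,19],[39,13],[49,0]]
[[24,19],[39,18],[45,13],[49,0]]
[[16,18],[24,19],[39,18],[45,13],[49,0]]
[[7,2],[9,0],[16,18],[24,19],[39,18],[45,13],[49,0]]
[[7,2],[9,0],[16,18],[24,19],[39,18],[45,13],[49,0]]
[[7,2],[9,15],[16,18],[24,19],[39,18],[45,13],[49,0]]
[[7,2],[9,15],[16,18],[24,19],[39,18],[45,13],[49,0]]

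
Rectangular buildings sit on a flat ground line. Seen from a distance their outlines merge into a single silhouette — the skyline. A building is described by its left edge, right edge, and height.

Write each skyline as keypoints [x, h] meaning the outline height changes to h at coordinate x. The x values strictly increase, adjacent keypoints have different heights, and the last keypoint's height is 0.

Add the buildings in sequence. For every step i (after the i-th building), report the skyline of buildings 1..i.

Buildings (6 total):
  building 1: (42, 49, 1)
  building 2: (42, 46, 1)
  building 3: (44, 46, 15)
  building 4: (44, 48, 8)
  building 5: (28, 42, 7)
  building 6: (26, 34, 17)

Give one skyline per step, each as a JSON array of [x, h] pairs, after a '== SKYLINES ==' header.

== SKYLINES ==
[[42,1],[49,0]]
[[42,1],[49,0]]
[[42,1],[44,15],[46,1],[49,0]]
[[42,1],[44,15],[46,8],[48,1],[49,0]]
[[28,7],[42,1],[44,15],[46,8],[48,1],[49,0]]
[[26,17],[34,7],[42,1],[44,15],[46,8],[48,1],[49,0]]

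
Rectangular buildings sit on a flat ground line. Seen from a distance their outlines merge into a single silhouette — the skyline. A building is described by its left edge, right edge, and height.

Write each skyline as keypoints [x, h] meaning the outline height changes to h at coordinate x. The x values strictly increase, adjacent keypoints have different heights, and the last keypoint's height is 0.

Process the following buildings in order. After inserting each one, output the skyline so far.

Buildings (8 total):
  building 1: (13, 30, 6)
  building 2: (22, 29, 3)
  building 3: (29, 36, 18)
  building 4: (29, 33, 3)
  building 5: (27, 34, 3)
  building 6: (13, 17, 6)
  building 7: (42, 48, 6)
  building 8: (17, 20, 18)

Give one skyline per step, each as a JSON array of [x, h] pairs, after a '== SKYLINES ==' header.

== SKYLINES ==
[[13,6],[30,0]]
[[13,6],[30,0]]
[[13,6],[29,18],[36,0]]
[[13,6],[29,18],[36,0]]
[[13,6],[29,18],[36,0]]
[[13,6],[29,18],[36,0]]
[[13,6],[29,18],[36,0],[42,6],[48,0]]
[[13,6],[17,18],[20,6],[29,18],[36,0],[42,6],[48,0]]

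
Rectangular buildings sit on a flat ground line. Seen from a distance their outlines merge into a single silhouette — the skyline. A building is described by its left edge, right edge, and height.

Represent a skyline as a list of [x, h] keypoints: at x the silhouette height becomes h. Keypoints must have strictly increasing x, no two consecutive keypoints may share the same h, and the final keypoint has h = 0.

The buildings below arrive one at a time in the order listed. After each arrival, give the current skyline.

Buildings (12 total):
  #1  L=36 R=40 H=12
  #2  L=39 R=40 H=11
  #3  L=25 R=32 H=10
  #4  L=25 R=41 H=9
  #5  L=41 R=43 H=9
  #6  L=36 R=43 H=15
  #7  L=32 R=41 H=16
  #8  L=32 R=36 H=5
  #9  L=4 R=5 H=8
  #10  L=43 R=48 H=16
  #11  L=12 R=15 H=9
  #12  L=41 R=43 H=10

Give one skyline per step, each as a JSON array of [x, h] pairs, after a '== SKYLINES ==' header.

== SKYLINES ==
[[36,12],[40,0]]
[[36,12],[40,0]]
[[25,10],[32,0],[36,12],[40,0]]
[[25,10],[32,9],[36,12],[40,9],[41,0]]
[[25,10],[32,9],[36,12],[40,9],[43,0]]
[[25,10],[32,9],[36,15],[43,0]]
[[25,10],[32,16],[41,15],[43,0]]
[[25,10],[32,16],[41,15],[43,0]]
[[4,8],[5,0],[25,10],[32,16],[41,15],[43,0]]
[[4,8],[5,0],[25,10],[32,16],[41,15],[43,16],[48,0]]
[[4,8],[5,0],[12,9],[15,0],[25,10],[32,16],[41,15],[43,16],[48,0]]
[[4,8],[5,0],[12,9],[15,0],[25,10],[32,16],[41,15],[43,16],[48,0]]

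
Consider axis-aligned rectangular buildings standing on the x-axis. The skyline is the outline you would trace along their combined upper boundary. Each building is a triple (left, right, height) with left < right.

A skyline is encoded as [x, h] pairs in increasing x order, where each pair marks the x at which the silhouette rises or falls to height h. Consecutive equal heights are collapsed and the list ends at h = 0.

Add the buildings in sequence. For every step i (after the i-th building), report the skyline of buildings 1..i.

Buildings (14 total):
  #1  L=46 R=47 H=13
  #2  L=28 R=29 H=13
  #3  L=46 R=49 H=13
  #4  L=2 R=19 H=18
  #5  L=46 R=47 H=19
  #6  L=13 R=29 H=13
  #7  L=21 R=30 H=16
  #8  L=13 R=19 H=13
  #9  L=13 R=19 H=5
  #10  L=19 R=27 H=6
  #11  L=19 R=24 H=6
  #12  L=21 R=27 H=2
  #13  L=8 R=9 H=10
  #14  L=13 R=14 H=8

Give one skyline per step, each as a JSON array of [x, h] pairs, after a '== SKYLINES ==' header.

== SKYLINES ==
[[46,13],[47,0]]
[[28,13],[29,0],[46,13],[47,0]]
[[28,13],[29,0],[46,13],[49,0]]
[[2,18],[19,0],[28,13],[29,0],[46,13],[49,0]]
[[2,18],[19,0],[28,13],[29,0],[46,19],[47,13],[49,0]]
[[2,18],[19,13],[29,0],[46,19],[47,13],[49,0]]
[[2,18],[19,13],[21,16],[30,0],[46,19],[47,13],[49,0]]
[[2,18],[19,13],[21,16],[30,0],[46,19],[47,13],[49,0]]
[[2,18],[19,13],[21,16],[30,0],[46,19],[47,13],[49,0]]
[[2,18],[19,13],[21,16],[30,0],[46,19],[47,13],[49,0]]
[[2,18],[19,13],[21,16],[30,0],[46,19],[47,13],[49,0]]
[[2,18],[19,13],[21,16],[30,0],[46,19],[47,13],[49,0]]
[[2,18],[19,13],[21,16],[30,0],[46,19],[47,13],[49,0]]
[[2,18],[19,13],[21,16],[30,0],[46,19],[47,13],[49,0]]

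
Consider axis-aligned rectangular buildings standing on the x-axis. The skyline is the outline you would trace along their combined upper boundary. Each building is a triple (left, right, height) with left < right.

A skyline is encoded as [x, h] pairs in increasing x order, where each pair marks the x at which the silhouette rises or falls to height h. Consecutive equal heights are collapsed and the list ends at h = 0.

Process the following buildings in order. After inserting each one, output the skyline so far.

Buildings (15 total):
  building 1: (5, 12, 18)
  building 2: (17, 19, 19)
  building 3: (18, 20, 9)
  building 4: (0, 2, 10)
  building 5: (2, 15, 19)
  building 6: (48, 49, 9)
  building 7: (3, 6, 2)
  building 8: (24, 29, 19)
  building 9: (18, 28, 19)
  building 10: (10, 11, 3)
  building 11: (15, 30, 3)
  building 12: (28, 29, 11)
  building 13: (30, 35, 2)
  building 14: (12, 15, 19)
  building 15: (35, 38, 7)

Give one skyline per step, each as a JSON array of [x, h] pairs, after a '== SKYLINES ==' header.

== SKYLINES ==
[[5,18],[12,0]]
[[5,18],[12,0],[17,19],[19,0]]
[[5,18],[12,0],[17,19],[19,9],[20,0]]
[[0,10],[2,0],[5,18],[12,0],[17,19],[19,9],[20,0]]
[[0,10],[2,19],[15,0],[17,19],[19,9],[20,0]]
[[0,10],[2,19],[15,0],[17,19],[19,9],[20,0],[48,9],[49,0]]
[[0,10],[2,19],[15,0],[17,19],[19,9],[20,0],[48,9],[49,0]]
[[0,10],[2,19],[15,0],[17,19],[19,9],[20,0],[24,19],[29,0],[48,9],[49,0]]
[[0,10],[2,19],[15,0],[17,19],[29,0],[48,9],[49,0]]
[[0,10],[2,19],[15,0],[17,19],[29,0],[48,9],[49,0]]
[[0,10],[2,19],[15,3],[17,19],[29,3],[30,0],[48,9],[49,0]]
[[0,10],[2,19],[15,3],[17,19],[29,3],[30,0],[48,9],[49,0]]
[[0,10],[2,19],[15,3],[17,19],[29,3],[30,2],[35,0],[48,9],[49,0]]
[[0,10],[2,19],[15,3],[17,19],[29,3],[30,2],[35,0],[48,9],[49,0]]
[[0,10],[2,19],[15,3],[17,19],[29,3],[30,2],[35,7],[38,0],[48,9],[49,0]]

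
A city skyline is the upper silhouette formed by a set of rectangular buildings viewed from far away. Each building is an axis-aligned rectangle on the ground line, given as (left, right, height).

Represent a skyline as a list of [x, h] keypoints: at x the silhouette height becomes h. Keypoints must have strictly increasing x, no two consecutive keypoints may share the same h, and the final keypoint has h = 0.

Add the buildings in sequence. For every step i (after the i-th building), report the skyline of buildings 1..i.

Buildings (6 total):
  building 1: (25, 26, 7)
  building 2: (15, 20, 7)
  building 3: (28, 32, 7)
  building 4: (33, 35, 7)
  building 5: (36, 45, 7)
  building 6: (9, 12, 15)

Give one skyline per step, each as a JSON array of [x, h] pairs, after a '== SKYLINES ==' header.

== SKYLINES ==
[[25,7],[26,0]]
[[15,7],[20,0],[25,7],[26,0]]
[[15,7],[20,0],[25,7],[26,0],[28,7],[32,0]]
[[15,7],[20,0],[25,7],[26,0],[28,7],[32,0],[33,7],[35,0]]
[[15,7],[20,0],[25,7],[26,0],[28,7],[32,0],[33,7],[35,0],[36,7],[45,0]]
[[9,15],[12,0],[15,7],[20,0],[25,7],[26,0],[28,7],[32,0],[33,7],[35,0],[36,7],[45,0]]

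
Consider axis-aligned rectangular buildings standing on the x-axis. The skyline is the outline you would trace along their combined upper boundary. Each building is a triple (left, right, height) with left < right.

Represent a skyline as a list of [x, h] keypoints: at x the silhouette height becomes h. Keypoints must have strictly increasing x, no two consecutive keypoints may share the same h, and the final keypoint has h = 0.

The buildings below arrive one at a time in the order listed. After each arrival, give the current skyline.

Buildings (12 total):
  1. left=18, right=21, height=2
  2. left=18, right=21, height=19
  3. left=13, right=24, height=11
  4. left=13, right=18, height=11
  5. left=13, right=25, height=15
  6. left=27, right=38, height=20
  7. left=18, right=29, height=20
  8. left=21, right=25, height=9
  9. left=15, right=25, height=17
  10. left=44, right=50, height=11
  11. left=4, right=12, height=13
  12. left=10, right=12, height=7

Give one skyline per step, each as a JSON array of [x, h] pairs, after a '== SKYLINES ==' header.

== SKYLINES ==
[[18,2],[21,0]]
[[18,19],[21,0]]
[[13,11],[18,19],[21,11],[24,0]]
[[13,11],[18,19],[21,11],[24,0]]
[[13,15],[18,19],[21,15],[25,0]]
[[13,15],[18,19],[21,15],[25,0],[27,20],[38,0]]
[[13,15],[18,20],[38,0]]
[[13,15],[18,20],[38,0]]
[[13,15],[15,17],[18,20],[38,0]]
[[13,15],[15,17],[18,20],[38,0],[44,11],[50,0]]
[[4,13],[12,0],[13,15],[15,17],[18,20],[38,0],[44,11],[50,0]]
[[4,13],[12,0],[13,15],[15,17],[18,20],[38,0],[44,11],[50,0]]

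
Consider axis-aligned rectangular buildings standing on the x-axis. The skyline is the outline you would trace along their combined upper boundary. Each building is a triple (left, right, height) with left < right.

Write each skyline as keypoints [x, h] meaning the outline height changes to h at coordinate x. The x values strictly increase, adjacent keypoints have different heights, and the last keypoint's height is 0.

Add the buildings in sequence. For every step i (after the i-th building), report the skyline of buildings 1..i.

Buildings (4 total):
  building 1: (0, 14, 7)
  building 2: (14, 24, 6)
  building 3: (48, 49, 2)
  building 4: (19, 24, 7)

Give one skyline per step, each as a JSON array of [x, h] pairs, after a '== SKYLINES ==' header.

== SKYLINES ==
[[0,7],[14,0]]
[[0,7],[14,6],[24,0]]
[[0,7],[14,6],[24,0],[48,2],[49,0]]
[[0,7],[14,6],[19,7],[24,0],[48,2],[49,0]]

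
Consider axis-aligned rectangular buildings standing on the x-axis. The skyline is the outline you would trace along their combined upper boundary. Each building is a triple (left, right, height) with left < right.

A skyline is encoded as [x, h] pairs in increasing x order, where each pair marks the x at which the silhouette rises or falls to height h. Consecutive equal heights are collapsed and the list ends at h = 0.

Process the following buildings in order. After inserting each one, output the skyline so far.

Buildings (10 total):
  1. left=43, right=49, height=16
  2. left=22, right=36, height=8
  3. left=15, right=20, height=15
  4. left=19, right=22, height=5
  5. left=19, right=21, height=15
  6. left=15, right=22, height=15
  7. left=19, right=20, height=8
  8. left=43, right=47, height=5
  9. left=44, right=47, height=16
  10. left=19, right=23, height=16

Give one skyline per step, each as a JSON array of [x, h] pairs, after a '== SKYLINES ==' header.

== SKYLINES ==
[[43,16],[49,0]]
[[22,8],[36,0],[43,16],[49,0]]
[[15,15],[20,0],[22,8],[36,0],[43,16],[49,0]]
[[15,15],[20,5],[22,8],[36,0],[43,16],[49,0]]
[[15,15],[21,5],[22,8],[36,0],[43,16],[49,0]]
[[15,15],[22,8],[36,0],[43,16],[49,0]]
[[15,15],[22,8],[36,0],[43,16],[49,0]]
[[15,15],[22,8],[36,0],[43,16],[49,0]]
[[15,15],[22,8],[36,0],[43,16],[49,0]]
[[15,15],[19,16],[23,8],[36,0],[43,16],[49,0]]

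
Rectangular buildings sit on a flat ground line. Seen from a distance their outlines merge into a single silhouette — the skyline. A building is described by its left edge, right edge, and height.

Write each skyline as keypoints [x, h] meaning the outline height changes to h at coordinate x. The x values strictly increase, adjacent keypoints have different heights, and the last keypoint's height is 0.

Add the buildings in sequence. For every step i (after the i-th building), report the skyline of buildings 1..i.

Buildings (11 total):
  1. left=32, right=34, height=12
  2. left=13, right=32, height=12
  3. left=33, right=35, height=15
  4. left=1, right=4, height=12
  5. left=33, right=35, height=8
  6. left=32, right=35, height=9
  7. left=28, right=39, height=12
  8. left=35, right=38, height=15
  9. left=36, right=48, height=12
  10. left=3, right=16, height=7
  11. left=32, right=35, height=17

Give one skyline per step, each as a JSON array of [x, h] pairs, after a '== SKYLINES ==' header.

== SKYLINES ==
[[32,12],[34,0]]
[[13,12],[34,0]]
[[13,12],[33,15],[35,0]]
[[1,12],[4,0],[13,12],[33,15],[35,0]]
[[1,12],[4,0],[13,12],[33,15],[35,0]]
[[1,12],[4,0],[13,12],[33,15],[35,0]]
[[1,12],[4,0],[13,12],[33,15],[35,12],[39,0]]
[[1,12],[4,0],[13,12],[33,15],[38,12],[39,0]]
[[1,12],[4,0],[13,12],[33,15],[38,12],[48,0]]
[[1,12],[4,7],[13,12],[33,15],[38,12],[48,0]]
[[1,12],[4,7],[13,12],[32,17],[35,15],[38,12],[48,0]]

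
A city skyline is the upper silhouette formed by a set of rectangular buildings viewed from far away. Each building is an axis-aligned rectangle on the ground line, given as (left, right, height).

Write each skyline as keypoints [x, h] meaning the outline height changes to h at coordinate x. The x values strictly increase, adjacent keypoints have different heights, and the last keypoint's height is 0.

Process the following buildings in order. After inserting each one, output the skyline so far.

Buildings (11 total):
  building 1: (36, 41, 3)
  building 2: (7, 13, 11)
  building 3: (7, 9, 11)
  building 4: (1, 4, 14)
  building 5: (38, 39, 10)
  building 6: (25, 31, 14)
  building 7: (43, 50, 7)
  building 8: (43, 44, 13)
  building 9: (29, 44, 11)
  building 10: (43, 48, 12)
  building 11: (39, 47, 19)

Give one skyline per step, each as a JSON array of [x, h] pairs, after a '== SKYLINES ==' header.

== SKYLINES ==
[[36,3],[41,0]]
[[7,11],[13,0],[36,3],[41,0]]
[[7,11],[13,0],[36,3],[41,0]]
[[1,14],[4,0],[7,11],[13,0],[36,3],[41,0]]
[[1,14],[4,0],[7,11],[13,0],[36,3],[38,10],[39,3],[41,0]]
[[1,14],[4,0],[7,11],[13,0],[25,14],[31,0],[36,3],[38,10],[39,3],[41,0]]
[[1,14],[4,0],[7,11],[13,0],[25,14],[31,0],[36,3],[38,10],[39,3],[41,0],[43,7],[50,0]]
[[1,14],[4,0],[7,11],[13,0],[25,14],[31,0],[36,3],[38,10],[39,3],[41,0],[43,13],[44,7],[50,0]]
[[1,14],[4,0],[7,11],[13,0],[25,14],[31,11],[43,13],[44,7],[50,0]]
[[1,14],[4,0],[7,11],[13,0],[25,14],[31,11],[43,13],[44,12],[48,7],[50,0]]
[[1,14],[4,0],[7,11],[13,0],[25,14],[31,11],[39,19],[47,12],[48,7],[50,0]]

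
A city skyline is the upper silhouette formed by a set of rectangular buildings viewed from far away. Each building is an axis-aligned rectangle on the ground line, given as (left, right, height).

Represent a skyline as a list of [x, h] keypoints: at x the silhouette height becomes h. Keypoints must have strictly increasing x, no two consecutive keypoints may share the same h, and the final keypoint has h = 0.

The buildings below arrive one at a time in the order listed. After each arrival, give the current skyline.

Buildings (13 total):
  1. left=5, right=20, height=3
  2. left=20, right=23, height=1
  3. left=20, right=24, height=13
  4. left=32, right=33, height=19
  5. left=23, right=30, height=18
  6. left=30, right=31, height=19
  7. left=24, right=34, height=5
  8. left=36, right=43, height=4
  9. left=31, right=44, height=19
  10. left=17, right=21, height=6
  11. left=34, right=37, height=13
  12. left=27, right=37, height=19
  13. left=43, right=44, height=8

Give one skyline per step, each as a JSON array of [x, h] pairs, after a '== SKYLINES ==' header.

== SKYLINES ==
[[5,3],[20,0]]
[[5,3],[20,1],[23,0]]
[[5,3],[20,13],[24,0]]
[[5,3],[20,13],[24,0],[32,19],[33,0]]
[[5,3],[20,13],[23,18],[30,0],[32,19],[33,0]]
[[5,3],[20,13],[23,18],[30,19],[31,0],[32,19],[33,0]]
[[5,3],[20,13],[23,18],[30,19],[31,5],[32,19],[33,5],[34,0]]
[[5,3],[20,13],[23,18],[30,19],[31,5],[32,19],[33,5],[34,0],[36,4],[43,0]]
[[5,3],[20,13],[23,18],[30,19],[44,0]]
[[5,3],[17,6],[20,13],[23,18],[30,19],[44,0]]
[[5,3],[17,6],[20,13],[23,18],[30,19],[44,0]]
[[5,3],[17,6],[20,13],[23,18],[27,19],[44,0]]
[[5,3],[17,6],[20,13],[23,18],[27,19],[44,0]]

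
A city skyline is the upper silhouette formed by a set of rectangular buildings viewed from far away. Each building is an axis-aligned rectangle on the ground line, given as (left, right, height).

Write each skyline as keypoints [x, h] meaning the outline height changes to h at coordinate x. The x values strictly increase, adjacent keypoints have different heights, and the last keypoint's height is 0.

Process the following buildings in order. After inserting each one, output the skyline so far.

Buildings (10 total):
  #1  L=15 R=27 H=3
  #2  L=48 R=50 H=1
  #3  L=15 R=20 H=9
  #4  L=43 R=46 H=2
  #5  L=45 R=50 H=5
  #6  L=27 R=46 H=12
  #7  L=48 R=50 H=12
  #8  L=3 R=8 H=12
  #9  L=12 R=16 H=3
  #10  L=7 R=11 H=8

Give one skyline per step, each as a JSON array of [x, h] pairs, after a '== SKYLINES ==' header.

== SKYLINES ==
[[15,3],[27,0]]
[[15,3],[27,0],[48,1],[50,0]]
[[15,9],[20,3],[27,0],[48,1],[50,0]]
[[15,9],[20,3],[27,0],[43,2],[46,0],[48,1],[50,0]]
[[15,9],[20,3],[27,0],[43,2],[45,5],[50,0]]
[[15,9],[20,3],[27,12],[46,5],[50,0]]
[[15,9],[20,3],[27,12],[46,5],[48,12],[50,0]]
[[3,12],[8,0],[15,9],[20,3],[27,12],[46,5],[48,12],[50,0]]
[[3,12],[8,0],[12,3],[15,9],[20,3],[27,12],[46,5],[48,12],[50,0]]
[[3,12],[8,8],[11,0],[12,3],[15,9],[20,3],[27,12],[46,5],[48,12],[50,0]]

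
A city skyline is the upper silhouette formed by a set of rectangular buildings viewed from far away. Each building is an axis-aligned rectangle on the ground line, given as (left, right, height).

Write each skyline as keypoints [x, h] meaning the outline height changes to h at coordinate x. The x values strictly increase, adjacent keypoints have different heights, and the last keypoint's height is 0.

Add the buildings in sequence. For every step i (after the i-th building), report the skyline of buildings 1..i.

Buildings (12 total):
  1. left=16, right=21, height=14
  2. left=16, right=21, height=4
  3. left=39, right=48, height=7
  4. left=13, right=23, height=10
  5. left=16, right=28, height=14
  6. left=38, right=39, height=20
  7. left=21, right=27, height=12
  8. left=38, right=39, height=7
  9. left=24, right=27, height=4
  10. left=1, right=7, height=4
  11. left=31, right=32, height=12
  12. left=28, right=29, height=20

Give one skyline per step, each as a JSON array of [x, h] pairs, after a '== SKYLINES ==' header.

== SKYLINES ==
[[16,14],[21,0]]
[[16,14],[21,0]]
[[16,14],[21,0],[39,7],[48,0]]
[[13,10],[16,14],[21,10],[23,0],[39,7],[48,0]]
[[13,10],[16,14],[28,0],[39,7],[48,0]]
[[13,10],[16,14],[28,0],[38,20],[39,7],[48,0]]
[[13,10],[16,14],[28,0],[38,20],[39,7],[48,0]]
[[13,10],[16,14],[28,0],[38,20],[39,7],[48,0]]
[[13,10],[16,14],[28,0],[38,20],[39,7],[48,0]]
[[1,4],[7,0],[13,10],[16,14],[28,0],[38,20],[39,7],[48,0]]
[[1,4],[7,0],[13,10],[16,14],[28,0],[31,12],[32,0],[38,20],[39,7],[48,0]]
[[1,4],[7,0],[13,10],[16,14],[28,20],[29,0],[31,12],[32,0],[38,20],[39,7],[48,0]]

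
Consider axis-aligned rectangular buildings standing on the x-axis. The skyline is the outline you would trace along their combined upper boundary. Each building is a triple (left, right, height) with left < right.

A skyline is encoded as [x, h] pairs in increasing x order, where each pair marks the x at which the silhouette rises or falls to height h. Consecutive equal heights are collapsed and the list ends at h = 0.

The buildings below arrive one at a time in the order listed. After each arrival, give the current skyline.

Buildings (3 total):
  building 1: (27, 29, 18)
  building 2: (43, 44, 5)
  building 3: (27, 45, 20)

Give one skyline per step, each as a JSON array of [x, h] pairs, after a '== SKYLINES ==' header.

== SKYLINES ==
[[27,18],[29,0]]
[[27,18],[29,0],[43,5],[44,0]]
[[27,20],[45,0]]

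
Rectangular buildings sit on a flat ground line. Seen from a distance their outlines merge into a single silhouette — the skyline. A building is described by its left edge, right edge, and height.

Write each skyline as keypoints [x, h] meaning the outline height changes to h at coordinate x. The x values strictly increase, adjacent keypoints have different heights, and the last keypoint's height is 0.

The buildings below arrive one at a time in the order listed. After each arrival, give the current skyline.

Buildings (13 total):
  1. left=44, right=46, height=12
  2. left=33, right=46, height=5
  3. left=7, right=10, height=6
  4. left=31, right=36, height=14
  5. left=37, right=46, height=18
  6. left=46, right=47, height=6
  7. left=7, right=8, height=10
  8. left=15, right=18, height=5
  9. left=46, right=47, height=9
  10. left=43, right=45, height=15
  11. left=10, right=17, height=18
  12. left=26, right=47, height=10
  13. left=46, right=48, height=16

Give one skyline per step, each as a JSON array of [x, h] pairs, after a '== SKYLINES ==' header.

== SKYLINES ==
[[44,12],[46,0]]
[[33,5],[44,12],[46,0]]
[[7,6],[10,0],[33,5],[44,12],[46,0]]
[[7,6],[10,0],[31,14],[36,5],[44,12],[46,0]]
[[7,6],[10,0],[31,14],[36,5],[37,18],[46,0]]
[[7,6],[10,0],[31,14],[36,5],[37,18],[46,6],[47,0]]
[[7,10],[8,6],[10,0],[31,14],[36,5],[37,18],[46,6],[47,0]]
[[7,10],[8,6],[10,0],[15,5],[18,0],[31,14],[36,5],[37,18],[46,6],[47,0]]
[[7,10],[8,6],[10,0],[15,5],[18,0],[31,14],[36,5],[37,18],[46,9],[47,0]]
[[7,10],[8,6],[10,0],[15,5],[18,0],[31,14],[36,5],[37,18],[46,9],[47,0]]
[[7,10],[8,6],[10,18],[17,5],[18,0],[31,14],[36,5],[37,18],[46,9],[47,0]]
[[7,10],[8,6],[10,18],[17,5],[18,0],[26,10],[31,14],[36,10],[37,18],[46,10],[47,0]]
[[7,10],[8,6],[10,18],[17,5],[18,0],[26,10],[31,14],[36,10],[37,18],[46,16],[48,0]]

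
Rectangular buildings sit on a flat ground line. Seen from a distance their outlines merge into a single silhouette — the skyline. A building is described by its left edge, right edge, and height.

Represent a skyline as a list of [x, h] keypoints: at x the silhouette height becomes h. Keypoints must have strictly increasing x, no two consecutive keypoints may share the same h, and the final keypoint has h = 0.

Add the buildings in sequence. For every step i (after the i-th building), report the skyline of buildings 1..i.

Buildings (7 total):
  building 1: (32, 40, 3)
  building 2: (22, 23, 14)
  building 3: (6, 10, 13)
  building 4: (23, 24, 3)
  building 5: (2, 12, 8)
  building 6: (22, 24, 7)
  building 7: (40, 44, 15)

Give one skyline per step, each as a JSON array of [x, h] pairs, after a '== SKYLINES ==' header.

== SKYLINES ==
[[32,3],[40,0]]
[[22,14],[23,0],[32,3],[40,0]]
[[6,13],[10,0],[22,14],[23,0],[32,3],[40,0]]
[[6,13],[10,0],[22,14],[23,3],[24,0],[32,3],[40,0]]
[[2,8],[6,13],[10,8],[12,0],[22,14],[23,3],[24,0],[32,3],[40,0]]
[[2,8],[6,13],[10,8],[12,0],[22,14],[23,7],[24,0],[32,3],[40,0]]
[[2,8],[6,13],[10,8],[12,0],[22,14],[23,7],[24,0],[32,3],[40,15],[44,0]]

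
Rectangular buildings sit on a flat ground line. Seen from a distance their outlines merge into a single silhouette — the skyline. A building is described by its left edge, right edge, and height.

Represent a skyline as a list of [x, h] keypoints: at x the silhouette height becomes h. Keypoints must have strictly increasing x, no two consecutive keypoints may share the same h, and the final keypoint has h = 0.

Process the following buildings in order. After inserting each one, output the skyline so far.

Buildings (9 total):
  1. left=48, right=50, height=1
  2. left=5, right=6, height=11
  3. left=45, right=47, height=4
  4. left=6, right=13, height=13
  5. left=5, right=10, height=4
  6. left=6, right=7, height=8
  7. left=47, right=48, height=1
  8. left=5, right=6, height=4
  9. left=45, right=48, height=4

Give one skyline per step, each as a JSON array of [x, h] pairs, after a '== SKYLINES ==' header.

== SKYLINES ==
[[48,1],[50,0]]
[[5,11],[6,0],[48,1],[50,0]]
[[5,11],[6,0],[45,4],[47,0],[48,1],[50,0]]
[[5,11],[6,13],[13,0],[45,4],[47,0],[48,1],[50,0]]
[[5,11],[6,13],[13,0],[45,4],[47,0],[48,1],[50,0]]
[[5,11],[6,13],[13,0],[45,4],[47,0],[48,1],[50,0]]
[[5,11],[6,13],[13,0],[45,4],[47,1],[50,0]]
[[5,11],[6,13],[13,0],[45,4],[47,1],[50,0]]
[[5,11],[6,13],[13,0],[45,4],[48,1],[50,0]]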